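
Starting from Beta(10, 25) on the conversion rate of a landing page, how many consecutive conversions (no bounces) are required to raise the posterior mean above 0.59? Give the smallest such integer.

k = 26

After k conversions and 0 bounces the posterior is Beta(10+k, 25), with mean (10+k)/(10+25+k).
Set (10+k)/(35+k) > 0.59 and solve: k > (0.59·35 − 10)/(1 − 0.59) = 25.976.
The smallest integer exceeding 25.976 is 26.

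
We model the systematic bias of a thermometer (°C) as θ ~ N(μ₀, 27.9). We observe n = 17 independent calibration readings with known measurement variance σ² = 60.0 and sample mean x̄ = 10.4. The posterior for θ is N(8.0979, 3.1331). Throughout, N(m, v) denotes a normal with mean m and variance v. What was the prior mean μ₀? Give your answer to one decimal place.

With known observation variance, the Normal–Normal posterior has precision τ_n = τ₀ + n/σ² and mean μ_n = (τ₀μ₀ + (n/σ²)x̄)/τ_n.
Here τ₀ = 1/27.9 = 0.035842 and τ_data = 17/60.0 = 0.283333, so τ_n = 0.319175.
Rearranging for μ₀: μ₀ = (μ_n·τ_n − τ_data·x̄)/τ₀ = (8.0979·0.319175 − 0.283333·10.4) / 0.035842 = -0.362016/0.035842 ≈ -10.1.

μ₀ = -10.1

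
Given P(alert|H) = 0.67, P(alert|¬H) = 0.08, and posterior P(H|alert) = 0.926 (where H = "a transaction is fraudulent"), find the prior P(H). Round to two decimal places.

P(H) = 0.60

In odds form, posterior odds = prior odds × likelihood ratio, so prior odds = posterior odds ÷ LR.
Posterior odds = 0.926/(1−0.926) = 12.5135. LR = 0.67/0.08 = 8.3750.
Prior odds = 12.5135/8.3750 = 1.4941, so P(H) = 1.4941/(1+1.4941) ≈ 0.60.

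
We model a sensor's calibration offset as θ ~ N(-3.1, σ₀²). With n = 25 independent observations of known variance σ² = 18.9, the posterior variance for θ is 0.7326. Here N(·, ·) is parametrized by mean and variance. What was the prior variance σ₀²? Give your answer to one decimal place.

Posterior precision equals prior precision plus data precision: 1/σ_n² = 1/σ₀² + n/σ².
So 1/σ₀² = 1/0.7326 − 25/18.9 = 1.365001 − 1.322751 = 0.042250.
Hence σ₀² = 1/0.042250 ≈ 23.7.

σ₀² = 23.7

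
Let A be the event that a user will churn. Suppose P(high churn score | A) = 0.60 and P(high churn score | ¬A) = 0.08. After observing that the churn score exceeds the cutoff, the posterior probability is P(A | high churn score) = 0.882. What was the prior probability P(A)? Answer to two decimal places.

P(A) = 0.50

Bayes' rule in odds form gives O(A|E) = O(A)·[P(E|A)/P(E|¬A)], hence O(A) = O(A|E)/LR.
Posterior odds = 0.882/(1−0.882) = 7.4746. LR = 0.60/0.08 = 7.5000.
Prior odds = 7.4746/7.5000 = 0.9966, so P(A) = 0.9966/(1+0.9966) ≈ 0.50.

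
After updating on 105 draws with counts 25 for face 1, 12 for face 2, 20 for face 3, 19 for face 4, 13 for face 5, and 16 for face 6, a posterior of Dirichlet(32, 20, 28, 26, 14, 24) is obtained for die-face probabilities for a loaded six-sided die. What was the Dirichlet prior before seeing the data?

For a Dirichlet(α) prior with multinomial counts c, the posterior is Dirichlet(α + c) componentwise.
Subtract each count from the matching posterior parameter: 32−25=7, 20−12=8, 28−20=8, 26−19=7, 14−13=1, 24−16=8.

Dirichlet(7, 8, 8, 7, 1, 8)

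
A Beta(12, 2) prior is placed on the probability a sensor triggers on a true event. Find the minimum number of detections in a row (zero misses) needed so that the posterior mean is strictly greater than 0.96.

After k detections and 0 misses the posterior is Beta(12+k, 2), with mean (12+k)/(12+2+k).
Set (12+k)/(14+k) > 0.96 and solve: k > (0.96·14 − 12)/(1 − 0.96) = 36.000.
The smallest integer exceeding 36.000 is 37, and checking k=37: (49)/(51) = 0.9608 > 0.96.

k = 37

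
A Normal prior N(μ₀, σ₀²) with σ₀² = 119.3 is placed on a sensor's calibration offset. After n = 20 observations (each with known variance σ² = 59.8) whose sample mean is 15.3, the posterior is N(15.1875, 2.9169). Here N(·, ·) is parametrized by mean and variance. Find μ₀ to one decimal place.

The posterior mean is a precision-weighted average: μ_n = (τ₀μ₀ + τ_data·x̄)/(τ₀+τ_data), with τ₀=1/σ₀² and τ_data=n/σ².
Here τ₀ = 1/119.3 = 0.008382 and τ_data = 20/59.8 = 0.334448, so τ_n = 0.342830.
Rearranging for μ₀: μ₀ = (μ_n·τ_n − τ_data·x̄)/τ₀ = (15.1875·0.342830 − 0.334448·15.3) / 0.008382 = 0.089676/0.008382 ≈ 10.7.

μ₀ = 10.7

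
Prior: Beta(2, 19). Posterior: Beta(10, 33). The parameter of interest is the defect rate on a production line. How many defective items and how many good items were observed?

Beta is conjugate to the binomial likelihood: posterior = Beta(a+s, b+f).
Match parameters: s=10−2=8, f=33−19=14.

8 defective items and 14 good items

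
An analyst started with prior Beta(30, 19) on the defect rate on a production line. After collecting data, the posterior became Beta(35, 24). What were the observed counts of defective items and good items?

A Beta(a, b) prior with s successes and f failures in binomial data gives a Beta(a+s, b+f) posterior.
Match parameters: s=35−30=5, f=24−19=5.

5 defective items and 5 good items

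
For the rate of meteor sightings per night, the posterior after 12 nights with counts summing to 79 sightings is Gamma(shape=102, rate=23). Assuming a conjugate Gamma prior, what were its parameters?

Gamma(shape=23, rate=11)

Gamma–Poisson conjugacy: posterior shape = α + Σxᵢ, posterior rate = β + n.
So α = 102 − 79 = 23 and β = 23 − 12 = 11.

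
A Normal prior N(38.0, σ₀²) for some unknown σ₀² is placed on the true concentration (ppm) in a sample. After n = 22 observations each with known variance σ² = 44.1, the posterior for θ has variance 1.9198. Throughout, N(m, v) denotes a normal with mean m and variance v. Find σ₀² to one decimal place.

σ₀² = 45.4

For the Normal–Normal model with known σ², precisions add: τ_n = τ₀ + n/σ².
So 1/σ₀² = 1/1.9198 − 22/44.1 = 0.520888 − 0.498866 = 0.022022.
Hence σ₀² = 1/0.022022 ≈ 45.4.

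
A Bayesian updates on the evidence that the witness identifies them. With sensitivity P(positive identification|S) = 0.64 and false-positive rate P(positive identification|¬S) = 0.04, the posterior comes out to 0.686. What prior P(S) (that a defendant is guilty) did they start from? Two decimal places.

Bayes' rule in odds form gives O(S|E) = O(S)·[P(E|S)/P(E|¬S)], hence O(S) = O(S|E)/LR.
Posterior odds = 0.686/(1−0.686) = 2.1847. LR = 0.64/0.04 = 16.0000.
Prior odds = 2.1847/16.0000 = 0.1365, so P(S) = 0.1365/(1+0.1365) ≈ 0.12.

P(S) = 0.12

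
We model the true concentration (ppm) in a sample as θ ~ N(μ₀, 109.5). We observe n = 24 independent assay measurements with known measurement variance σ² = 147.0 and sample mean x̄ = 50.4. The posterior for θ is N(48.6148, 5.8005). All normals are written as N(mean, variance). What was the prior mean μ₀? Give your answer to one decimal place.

μ₀ = 16.7

With known observation variance, the Normal–Normal posterior has precision τ_n = τ₀ + n/σ² and mean μ_n = (τ₀μ₀ + (n/σ²)x̄)/τ_n.
Here τ₀ = 1/109.5 = 0.009132 and τ_data = 24/147.0 = 0.163265, so τ_n = 0.172397.
Rearranging for μ₀: μ₀ = (μ_n·τ_n − τ_data·x̄)/τ₀ = (48.6148·0.172397 − 0.163265·50.4) / 0.009132 = 0.152490/0.009132 ≈ 16.7.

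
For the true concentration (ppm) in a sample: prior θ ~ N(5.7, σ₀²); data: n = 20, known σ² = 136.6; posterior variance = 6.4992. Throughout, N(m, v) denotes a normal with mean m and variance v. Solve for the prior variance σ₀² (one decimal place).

Posterior precision equals prior precision plus data precision: 1/σ_n² = 1/σ₀² + n/σ².
So 1/σ₀² = 1/6.4992 − 20/136.6 = 0.153865 − 0.146413 = 0.007452.
Hence σ₀² = 1/0.007452 ≈ 134.2.

σ₀² = 134.2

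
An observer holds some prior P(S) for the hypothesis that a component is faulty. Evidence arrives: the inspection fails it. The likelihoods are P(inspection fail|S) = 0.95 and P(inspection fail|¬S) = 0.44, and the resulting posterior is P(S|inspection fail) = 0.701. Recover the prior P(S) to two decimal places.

P(S) = 0.52

Bayes' rule in odds form gives O(S|E) = O(S)·[P(E|S)/P(E|¬S)], hence O(S) = O(S|E)/LR.
Posterior odds = 0.701/(1−0.701) = 2.3445. LR = 0.95/0.44 = 2.1591.
Prior odds = 2.3445/2.1591 = 1.0859, so P(S) = 1.0859/(1+1.0859) ≈ 0.52.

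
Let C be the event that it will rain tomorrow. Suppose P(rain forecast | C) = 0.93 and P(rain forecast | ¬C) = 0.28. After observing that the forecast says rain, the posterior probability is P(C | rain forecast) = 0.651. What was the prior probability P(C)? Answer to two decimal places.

In odds form, posterior odds = prior odds × likelihood ratio, so prior odds = posterior odds ÷ LR.
Posterior odds = 0.651/(1−0.651) = 1.8653. LR = 0.93/0.28 = 3.3214.
Prior odds = 1.8653/3.3214 = 0.5616, so P(C) = 0.5616/(1+0.5616) ≈ 0.36.

P(C) = 0.36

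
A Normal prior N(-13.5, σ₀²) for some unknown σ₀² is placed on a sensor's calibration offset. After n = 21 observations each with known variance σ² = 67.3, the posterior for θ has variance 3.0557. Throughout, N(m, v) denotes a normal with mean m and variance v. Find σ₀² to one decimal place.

σ₀² = 65.7

For the Normal–Normal model with known σ², precisions add: τ_n = τ₀ + n/σ².
So 1/σ₀² = 1/3.0557 − 21/67.3 = 0.327257 − 0.312036 = 0.015221.
Hence σ₀² = 1/0.015221 ≈ 65.7.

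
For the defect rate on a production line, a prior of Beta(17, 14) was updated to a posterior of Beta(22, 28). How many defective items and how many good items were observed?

5 defective items and 14 good items

Under Beta–binomial conjugacy the posterior parameters are (a+s, b+f).
Match parameters: s=22−17=5, f=28−14=14.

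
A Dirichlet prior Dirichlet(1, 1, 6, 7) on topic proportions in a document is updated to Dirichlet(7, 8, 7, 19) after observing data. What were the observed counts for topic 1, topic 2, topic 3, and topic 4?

counts (6, 7, 1, 12)

For a Dirichlet(α) prior with multinomial counts c, the posterior is Dirichlet(α + c) componentwise.
Counts are posterior − prior componentwise: 7−1=6, 8−1=7, 7−6=1, 19−7=12.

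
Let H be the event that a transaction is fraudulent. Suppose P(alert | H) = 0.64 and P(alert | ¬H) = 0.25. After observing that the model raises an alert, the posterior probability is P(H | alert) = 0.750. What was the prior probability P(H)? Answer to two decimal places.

P(H) = 0.54

In odds form, posterior odds = prior odds × likelihood ratio, so prior odds = posterior odds ÷ LR.
Posterior odds = 0.750/(1−0.750) = 3.0000. LR = 0.64/0.25 = 2.5600.
Prior odds = 3.0000/2.5600 = 1.1719, so P(H) = 1.1719/(1+1.1719) ≈ 0.54.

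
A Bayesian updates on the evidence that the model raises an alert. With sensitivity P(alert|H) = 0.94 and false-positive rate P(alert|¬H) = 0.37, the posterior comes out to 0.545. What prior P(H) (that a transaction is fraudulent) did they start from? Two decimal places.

Bayes' rule in odds form gives O(H|E) = O(H)·[P(E|H)/P(E|¬H)], hence O(H) = O(H|E)/LR.
Posterior odds = 0.545/(1−0.545) = 1.1978. LR = 0.94/0.37 = 2.5405.
Prior odds = 1.1978/2.5405 = 0.4715, so P(H) = 0.4715/(1+0.4715) ≈ 0.32.

P(H) = 0.32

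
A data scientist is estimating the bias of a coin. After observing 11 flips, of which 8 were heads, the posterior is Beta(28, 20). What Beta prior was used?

Beta(20, 17)

Beta is conjugate to the binomial likelihood: posterior = Beta(α+s, β+f).
So α = 28 − 8 = 20 and β = 20 − 3 = 17.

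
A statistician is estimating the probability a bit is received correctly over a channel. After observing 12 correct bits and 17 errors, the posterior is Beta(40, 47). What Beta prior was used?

Beta(28, 30)

Under Beta–binomial conjugacy the posterior parameters are (a+s, b+f).
Subtract the data counts: 40−12=28, 47−17=30.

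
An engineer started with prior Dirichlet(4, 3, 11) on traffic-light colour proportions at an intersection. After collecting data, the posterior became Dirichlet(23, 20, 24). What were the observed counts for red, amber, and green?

For a Dirichlet(α) prior with multinomial counts c, the posterior is Dirichlet(α + c) componentwise.
Counts are posterior − prior componentwise: 23−4=19, 20−3=17, 24−11=13.

counts (19, 17, 13)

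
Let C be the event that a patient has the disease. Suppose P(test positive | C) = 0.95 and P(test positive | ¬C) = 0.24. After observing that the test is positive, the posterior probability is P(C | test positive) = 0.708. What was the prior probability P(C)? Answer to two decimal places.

P(C) = 0.38

In odds form, posterior odds = prior odds × likelihood ratio, so prior odds = posterior odds ÷ LR.
Posterior odds = 0.708/(1−0.708) = 2.4247. LR = 0.95/0.24 = 3.9583.
Prior odds = 2.4247/3.9583 = 0.6126, so P(C) = 0.6126/(1+0.6126) ≈ 0.38.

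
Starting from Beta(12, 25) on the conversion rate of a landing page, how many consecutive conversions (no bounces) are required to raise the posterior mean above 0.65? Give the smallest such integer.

After k conversions and 0 bounces the posterior is Beta(12+k, 25), with mean (12+k)/(12+25+k).
Set (12+k)/(37+k) > 0.65 and solve: k > (0.65·37 − 12)/(1 − 0.65) = 34.429.
The smallest integer exceeding 34.429 is 35.

k = 35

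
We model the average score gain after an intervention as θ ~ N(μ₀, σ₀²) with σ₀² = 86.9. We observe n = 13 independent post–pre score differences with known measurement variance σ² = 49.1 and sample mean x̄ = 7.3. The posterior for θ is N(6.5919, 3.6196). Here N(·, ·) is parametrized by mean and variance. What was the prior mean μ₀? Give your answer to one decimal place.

With known observation variance, the Normal–Normal posterior has precision τ_n = τ₀ + n/σ² and mean μ_n = (τ₀μ₀ + (n/σ²)x̄)/τ_n.
Here τ₀ = 1/86.9 = 0.011507 and τ_data = 13/49.1 = 0.264766, so τ_n = 0.276273.
Rearranging for μ₀: μ₀ = (μ_n·τ_n − τ_data·x̄)/τ₀ = (6.5919·0.276273 − 0.264766·7.3) / 0.011507 = -0.111628/0.011507 ≈ -9.7.

μ₀ = -9.7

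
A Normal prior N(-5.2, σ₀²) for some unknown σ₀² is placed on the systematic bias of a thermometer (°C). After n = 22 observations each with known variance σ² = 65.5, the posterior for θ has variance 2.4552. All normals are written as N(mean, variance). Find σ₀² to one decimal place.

Posterior precision equals prior precision plus data precision: 1/σ_n² = 1/σ₀² + n/σ².
So 1/σ₀² = 1/2.4552 − 22/65.5 = 0.407299 − 0.335878 = 0.071421.
Hence σ₀² = 1/0.071421 ≈ 14.0.

σ₀² = 14.0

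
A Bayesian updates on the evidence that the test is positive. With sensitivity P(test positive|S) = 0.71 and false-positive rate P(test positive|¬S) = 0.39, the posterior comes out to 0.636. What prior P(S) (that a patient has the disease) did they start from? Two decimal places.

Bayes' rule in odds form gives O(S|E) = O(S)·[P(E|S)/P(E|¬S)], hence O(S) = O(S|E)/LR.
Posterior odds = 0.636/(1−0.636) = 1.7473. LR = 0.71/0.39 = 1.8205.
Prior odds = 1.7473/1.8205 = 0.9598, so P(S) = 0.9598/(1+0.9598) ≈ 0.49.

P(S) = 0.49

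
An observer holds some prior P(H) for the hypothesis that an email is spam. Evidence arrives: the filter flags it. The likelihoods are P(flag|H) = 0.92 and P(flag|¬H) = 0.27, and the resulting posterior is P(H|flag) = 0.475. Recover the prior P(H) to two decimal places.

In odds form, posterior odds = prior odds × likelihood ratio, so prior odds = posterior odds ÷ LR.
Posterior odds = 0.475/(1−0.475) = 0.9048. LR = 0.92/0.27 = 3.4074.
Prior odds = 0.9048/3.4074 = 0.2655, so P(H) = 0.2655/(1+0.2655) ≈ 0.21.

P(H) = 0.21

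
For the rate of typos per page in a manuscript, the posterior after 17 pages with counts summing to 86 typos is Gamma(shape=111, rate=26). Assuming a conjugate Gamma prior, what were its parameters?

Gamma(shape=25, rate=9)

Gamma–Poisson conjugacy: posterior shape = α + Σxᵢ, posterior rate = β + n.
So α = 111 − 86 = 25 and β = 26 − 17 = 9.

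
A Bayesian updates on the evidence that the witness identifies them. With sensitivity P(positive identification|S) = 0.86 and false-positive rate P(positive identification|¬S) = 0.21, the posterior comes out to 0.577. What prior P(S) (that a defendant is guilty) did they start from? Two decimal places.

Bayes' rule in odds form gives O(S|E) = O(S)·[P(E|S)/P(E|¬S)], hence O(S) = O(S|E)/LR.
Posterior odds = 0.577/(1−0.577) = 1.3641. LR = 0.86/0.21 = 4.0952.
Prior odds = 1.3641/4.0952 = 0.3331, so P(S) = 0.3331/(1+0.3331) ≈ 0.25.

P(S) = 0.25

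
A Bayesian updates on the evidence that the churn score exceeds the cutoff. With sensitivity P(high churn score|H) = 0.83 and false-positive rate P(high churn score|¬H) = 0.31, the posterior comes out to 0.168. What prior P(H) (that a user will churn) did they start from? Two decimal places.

Bayes' rule in odds form gives O(H|E) = O(H)·[P(E|H)/P(E|¬H)], hence O(H) = O(H|E)/LR.
Posterior odds = 0.168/(1−0.168) = 0.2019. LR = 0.83/0.31 = 2.6774.
Prior odds = 0.2019/2.6774 = 0.0754, so P(H) = 0.0754/(1+0.0754) ≈ 0.07.

P(H) = 0.07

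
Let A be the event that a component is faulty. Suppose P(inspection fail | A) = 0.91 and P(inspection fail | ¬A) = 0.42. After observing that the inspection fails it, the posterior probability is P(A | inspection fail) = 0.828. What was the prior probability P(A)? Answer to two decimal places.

P(A) = 0.69

In odds form, posterior odds = prior odds × likelihood ratio, so prior odds = posterior odds ÷ LR.
Posterior odds = 0.828/(1−0.828) = 4.8140. LR = 0.91/0.42 = 2.1667.
Prior odds = 4.8140/2.1667 = 2.2218, so P(A) = 2.2218/(1+2.2218) ≈ 0.69.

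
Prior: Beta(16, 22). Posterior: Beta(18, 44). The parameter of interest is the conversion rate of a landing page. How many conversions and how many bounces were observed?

A Beta(α, β) prior with s successes and f failures in binomial data gives a Beta(α+s, β+f) posterior.
So s = 18 − 16 = 2 and f = 44 − 22 = 22.

2 conversions and 22 bounces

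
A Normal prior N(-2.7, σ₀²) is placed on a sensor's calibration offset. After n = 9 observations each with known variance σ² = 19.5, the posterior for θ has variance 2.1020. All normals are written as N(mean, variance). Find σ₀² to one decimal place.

σ₀² = 70.4

For the Normal–Normal model with known σ², precisions add: τ_n = τ₀ + n/σ².
So 1/σ₀² = 1/2.1020 − 9/19.5 = 0.475737 − 0.461538 = 0.014199.
Hence σ₀² = 1/0.014199 ≈ 70.4.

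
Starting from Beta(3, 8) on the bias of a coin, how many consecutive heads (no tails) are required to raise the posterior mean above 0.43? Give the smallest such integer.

k = 4

After k heads and 0 tails the posterior is Beta(3+k, 8), with mean (3+k)/(3+8+k).
Set (3+k)/(11+k) > 0.43 and solve: k > (0.43·11 − 3)/(1 − 0.43) = 3.035.
The smallest integer exceeding 3.035 is 4.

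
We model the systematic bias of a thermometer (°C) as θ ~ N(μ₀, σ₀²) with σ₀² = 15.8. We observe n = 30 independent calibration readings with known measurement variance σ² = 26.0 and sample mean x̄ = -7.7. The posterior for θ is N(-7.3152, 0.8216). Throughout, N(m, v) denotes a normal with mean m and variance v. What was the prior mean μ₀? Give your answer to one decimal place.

The posterior mean is a precision-weighted average: μ_n = (τ₀μ₀ + τ_data·x̄)/(τ₀+τ_data), with τ₀=1/σ₀² and τ_data=n/σ².
Here τ₀ = 1/15.8 = 0.063291 and τ_data = 30/26.0 = 1.153846, so τ_n = 1.217137.
Rearranging for μ₀: μ₀ = (μ_n·τ_n − τ_data·x̄)/τ₀ = (-7.3152·1.217137 − 1.153846·-7.7) / 0.063291 = -0.018986/0.063291 ≈ -0.3.

μ₀ = -0.3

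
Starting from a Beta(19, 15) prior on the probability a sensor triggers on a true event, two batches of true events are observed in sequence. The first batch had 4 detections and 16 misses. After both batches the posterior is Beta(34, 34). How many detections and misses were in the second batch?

11 detections and 3 misses

Because Beta–binomial updating is additive in the counts, the combined data contributed (α_post−α_prior, β_post−β_prior) successes and failures.
Total across both batches: 34−19=15 detections, 34−15=19 misses.
Subtract the first batch: 15−4=11 detections and 19−16=3 misses.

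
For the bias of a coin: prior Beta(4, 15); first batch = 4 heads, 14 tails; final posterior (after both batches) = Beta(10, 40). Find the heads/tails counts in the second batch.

Because Beta–binomial updating is additive in the counts, the combined data contributed (α_post−α_prior, β_post−β_prior) successes and failures.
Total across both batches: 10−4=6 heads, 40−15=25 tails.
Subtract the first batch: 6−4=2 heads and 25−14=11 tails.

2 heads and 11 tails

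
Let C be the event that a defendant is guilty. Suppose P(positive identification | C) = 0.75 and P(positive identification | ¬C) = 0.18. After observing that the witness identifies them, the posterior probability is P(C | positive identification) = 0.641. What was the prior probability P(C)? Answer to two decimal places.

Bayes' rule in odds form gives O(C|E) = O(C)·[P(E|C)/P(E|¬C)], hence O(C) = O(C|E)/LR.
Posterior odds = 0.641/(1−0.641) = 1.7855. LR = 0.75/0.18 = 4.1667.
Prior odds = 1.7855/4.1667 = 0.4285, so P(C) = 0.4285/(1+0.4285) ≈ 0.30.

P(C) = 0.30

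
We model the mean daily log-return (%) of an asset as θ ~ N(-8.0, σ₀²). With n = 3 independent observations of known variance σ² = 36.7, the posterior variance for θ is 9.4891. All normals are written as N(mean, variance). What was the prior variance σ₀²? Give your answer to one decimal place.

For the Normal–Normal model with known σ², precisions add: τ_n = τ₀ + n/σ².
So 1/σ₀² = 1/9.4891 − 3/36.7 = 0.105384 − 0.081744 = 0.023640.
Hence σ₀² = 1/0.023640 ≈ 42.3.

σ₀² = 42.3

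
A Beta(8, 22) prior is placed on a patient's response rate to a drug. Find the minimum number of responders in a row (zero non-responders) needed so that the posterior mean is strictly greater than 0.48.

k = 13

After k responders and 0 non-responders the posterior is Beta(8+k, 22), with mean (8+k)/(8+22+k).
Set (8+k)/(30+k) > 0.48 and solve: k > (0.48·30 − 8)/(1 − 0.48) = 12.308.
The smallest integer exceeding 12.308 is 13, and checking k=13: (21)/(43) = 0.4884 > 0.48.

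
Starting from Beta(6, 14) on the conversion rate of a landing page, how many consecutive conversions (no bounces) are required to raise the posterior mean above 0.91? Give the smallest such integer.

k = 136

After k conversions and 0 bounces the posterior is Beta(6+k, 14), with mean (6+k)/(6+14+k).
Set (6+k)/(20+k) > 0.91 and solve: k > (0.91·20 − 6)/(1 − 0.91) = 135.556.
The smallest integer exceeding 135.556 is 136, and checking k=136: (142)/(156) = 0.9103 > 0.91.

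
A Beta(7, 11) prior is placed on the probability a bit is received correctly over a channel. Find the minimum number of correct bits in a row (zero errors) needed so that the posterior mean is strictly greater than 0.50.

k = 5

After k correct bits and 0 errors the posterior is Beta(7+k, 11), with mean (7+k)/(7+11+k).
Set (7+k)/(18+k) > 0.50 and solve: k > (0.50·18 − 7)/(1 − 0.50) = 4.000.
The smallest integer exceeding 4.000 is 5, and checking k=5: (12)/(23) = 0.5217 > 0.50.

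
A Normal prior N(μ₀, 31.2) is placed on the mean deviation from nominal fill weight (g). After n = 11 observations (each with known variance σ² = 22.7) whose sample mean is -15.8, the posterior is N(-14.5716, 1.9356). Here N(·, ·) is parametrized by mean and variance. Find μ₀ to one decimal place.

μ₀ = 4.0

The posterior mean is a precision-weighted average: μ_n = (τ₀μ₀ + τ_data·x̄)/(τ₀+τ_data), with τ₀=1/σ₀² and τ_data=n/σ².
Here τ₀ = 1/31.2 = 0.032051 and τ_data = 11/22.7 = 0.484581, so τ_n = 0.516632.
Rearranging for μ₀: μ₀ = (μ_n·τ_n − τ_data·x̄)/τ₀ = (-14.5716·0.516632 − 0.484581·-15.8) / 0.032051 = 0.128225/0.032051 ≈ 4.0.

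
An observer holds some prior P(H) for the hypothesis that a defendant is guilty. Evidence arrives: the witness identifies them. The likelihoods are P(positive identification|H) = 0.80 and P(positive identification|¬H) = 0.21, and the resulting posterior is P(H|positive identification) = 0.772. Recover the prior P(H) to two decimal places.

P(H) = 0.47

Bayes' rule in odds form gives O(H|E) = O(H)·[P(E|H)/P(E|¬H)], hence O(H) = O(H|E)/LR.
Posterior odds = 0.772/(1−0.772) = 3.3860. LR = 0.80/0.21 = 3.8095.
Prior odds = 3.3860/3.8095 = 0.8888, so P(H) = 0.8888/(1+0.8888) ≈ 0.47.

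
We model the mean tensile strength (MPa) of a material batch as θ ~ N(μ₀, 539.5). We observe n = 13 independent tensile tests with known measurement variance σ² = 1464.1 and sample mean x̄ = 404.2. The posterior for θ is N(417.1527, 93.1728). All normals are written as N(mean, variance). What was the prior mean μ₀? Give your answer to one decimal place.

The posterior mean is a precision-weighted average: μ_n = (τ₀μ₀ + τ_data·x̄)/(τ₀+τ_data), with τ₀=1/σ₀² and τ_data=n/σ².
Here τ₀ = 1/539.5 = 0.001854 and τ_data = 13/1464.1 = 0.008879, so τ_n = 0.010733.
Rearranging for μ₀: μ₀ = (μ_n·τ_n − τ_data·x̄)/τ₀ = (417.1527·0.010733 − 0.008879·404.2) / 0.001854 = 0.888408/0.001854 ≈ 479.2.

μ₀ = 479.2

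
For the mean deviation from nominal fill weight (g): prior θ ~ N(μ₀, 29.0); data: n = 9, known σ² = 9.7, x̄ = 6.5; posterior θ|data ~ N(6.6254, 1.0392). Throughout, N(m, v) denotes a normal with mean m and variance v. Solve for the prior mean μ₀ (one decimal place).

μ₀ = 10.0

With known observation variance, the Normal–Normal posterior has precision τ_n = τ₀ + n/σ² and mean μ_n = (τ₀μ₀ + (n/σ²)x̄)/τ_n.
Here τ₀ = 1/29.0 = 0.034483 and τ_data = 9/9.7 = 0.927835, so τ_n = 0.962318.
Rearranging for μ₀: μ₀ = (μ_n·τ_n − τ_data·x̄)/τ₀ = (6.6254·0.962318 − 0.927835·6.5) / 0.034483 = 0.344814/0.034483 ≈ 10.0.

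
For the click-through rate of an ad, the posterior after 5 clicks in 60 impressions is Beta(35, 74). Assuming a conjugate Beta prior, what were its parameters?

Under Beta–binomial conjugacy the posterior parameters are (α+s, β+f).
So α = 35 − 5 = 30 and β = 74 − 55 = 19.

Beta(30, 19)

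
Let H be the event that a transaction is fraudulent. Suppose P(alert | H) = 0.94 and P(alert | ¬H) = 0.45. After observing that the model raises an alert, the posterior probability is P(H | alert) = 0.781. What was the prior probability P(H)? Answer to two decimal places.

In odds form, posterior odds = prior odds × likelihood ratio, so prior odds = posterior odds ÷ LR.
Posterior odds = 0.781/(1−0.781) = 3.5662. LR = 0.94/0.45 = 2.0889.
Prior odds = 3.5662/2.0889 = 1.7072, so P(H) = 1.7072/(1+1.7072) ≈ 0.63.

P(H) = 0.63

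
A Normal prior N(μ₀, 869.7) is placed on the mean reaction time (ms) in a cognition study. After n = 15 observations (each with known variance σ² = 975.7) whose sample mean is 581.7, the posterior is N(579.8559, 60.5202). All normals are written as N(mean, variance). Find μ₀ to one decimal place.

μ₀ = 555.2

With known observation variance, the Normal–Normal posterior has precision τ_n = τ₀ + n/σ² and mean μ_n = (τ₀μ₀ + (n/σ²)x̄)/τ_n.
Here τ₀ = 1/869.7 = 0.001150 and τ_data = 15/975.7 = 0.015374, so τ_n = 0.016524.
Rearranging for μ₀: μ₀ = (μ_n·τ_n − τ_data·x̄)/τ₀ = (579.8559·0.016524 − 0.015374·581.7) / 0.001150 = 0.638483/0.001150 ≈ 555.2.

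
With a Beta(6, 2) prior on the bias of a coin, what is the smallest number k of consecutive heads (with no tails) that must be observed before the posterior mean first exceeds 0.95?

k = 33

After k heads and 0 tails the posterior is Beta(6+k, 2), with mean (6+k)/(6+2+k).
Set (6+k)/(8+k) > 0.95 and solve: k > (0.95·8 − 6)/(1 − 0.95) = 32.000.
The smallest integer exceeding 32.000 is 33.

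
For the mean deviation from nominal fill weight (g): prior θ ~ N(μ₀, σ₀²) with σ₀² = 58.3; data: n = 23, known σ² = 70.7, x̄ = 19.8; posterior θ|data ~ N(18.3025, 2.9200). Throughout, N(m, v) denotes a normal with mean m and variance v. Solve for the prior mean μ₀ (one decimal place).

The posterior mean is a precision-weighted average: μ_n = (τ₀μ₀ + τ_data·x̄)/(τ₀+τ_data), with τ₀=1/σ₀² and τ_data=n/σ².
Here τ₀ = 1/58.3 = 0.017153 and τ_data = 23/70.7 = 0.325318, so τ_n = 0.342471.
Rearranging for μ₀: μ₀ = (μ_n·τ_n − τ_data·x̄)/τ₀ = (18.3025·0.342471 − 0.325318·19.8) / 0.017153 = -0.173221/0.017153 ≈ -10.1.

μ₀ = -10.1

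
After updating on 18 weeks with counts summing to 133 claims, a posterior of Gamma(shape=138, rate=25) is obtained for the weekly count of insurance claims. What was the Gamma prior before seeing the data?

A Gamma(α, β) prior (rate parametrization) on a Poisson rate with n observations summing to S gives posterior Gamma(α+S, β+n).
So α = 138 − 133 = 5 and β = 25 − 18 = 7.

Gamma(shape=5, rate=7)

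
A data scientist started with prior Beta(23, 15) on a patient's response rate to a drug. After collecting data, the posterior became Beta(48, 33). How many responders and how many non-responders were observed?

25 responders and 18 non-responders

Under Beta–binomial conjugacy the posterior parameters are (α+s, β+f).
So s = 48 − 23 = 25 and f = 33 − 15 = 18.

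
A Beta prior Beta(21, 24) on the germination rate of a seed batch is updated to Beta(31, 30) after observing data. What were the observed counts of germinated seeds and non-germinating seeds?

Beta is conjugate to the binomial likelihood: posterior = Beta(α+s, β+f).
So s = 31 − 21 = 10 and f = 30 − 24 = 6.

10 germinated seeds and 6 non-germinating seeds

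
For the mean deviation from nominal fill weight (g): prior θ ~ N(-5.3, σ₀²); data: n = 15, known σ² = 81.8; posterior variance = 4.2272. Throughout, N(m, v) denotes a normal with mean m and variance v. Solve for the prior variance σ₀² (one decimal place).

σ₀² = 18.8

Posterior precision equals prior precision plus data precision: 1/σ_n² = 1/σ₀² + n/σ².
So 1/σ₀² = 1/4.2272 − 15/81.8 = 0.236563 − 0.183374 = 0.053189.
Hence σ₀² = 1/0.053189 ≈ 18.8.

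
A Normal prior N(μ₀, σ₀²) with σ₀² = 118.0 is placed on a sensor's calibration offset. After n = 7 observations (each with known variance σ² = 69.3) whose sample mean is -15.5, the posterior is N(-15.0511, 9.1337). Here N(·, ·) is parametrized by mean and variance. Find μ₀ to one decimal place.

With known observation variance, the Normal–Normal posterior has precision τ_n = τ₀ + n/σ² and mean μ_n = (τ₀μ₀ + (n/σ²)x̄)/τ_n.
Here τ₀ = 1/118.0 = 0.008475 and τ_data = 7/69.3 = 0.101010, so τ_n = 0.109485.
Rearranging for μ₀: μ₀ = (μ_n·τ_n − τ_data·x̄)/τ₀ = (-15.0511·0.109485 − 0.101010·-15.5) / 0.008475 = -0.082215/0.008475 ≈ -9.7.

μ₀ = -9.7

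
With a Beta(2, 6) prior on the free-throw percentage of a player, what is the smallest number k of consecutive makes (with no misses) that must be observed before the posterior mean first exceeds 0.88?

After k makes and 0 misses the posterior is Beta(2+k, 6), with mean (2+k)/(2+6+k).
Set (2+k)/(8+k) > 0.88 and solve: k > (0.88·8 − 2)/(1 − 0.88) = 42.000.
The smallest integer exceeding 42.000 is 43, and checking k=43: (45)/(51) = 0.8824 > 0.88.

k = 43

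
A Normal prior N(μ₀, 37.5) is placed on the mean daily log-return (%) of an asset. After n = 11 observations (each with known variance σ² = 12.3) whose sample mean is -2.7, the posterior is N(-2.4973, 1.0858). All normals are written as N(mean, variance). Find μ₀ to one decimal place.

μ₀ = 4.3

The posterior mean is a precision-weighted average: μ_n = (τ₀μ₀ + τ_data·x̄)/(τ₀+τ_data), with τ₀=1/σ₀² and τ_data=n/σ².
Here τ₀ = 1/37.5 = 0.026667 and τ_data = 11/12.3 = 0.894309, so τ_n = 0.920976.
Rearranging for μ₀: μ₀ = (μ_n·τ_n − τ_data·x̄)/τ₀ = (-2.4973·0.920976 − 0.894309·-2.7) / 0.026667 = 0.114681/0.026667 ≈ 4.3.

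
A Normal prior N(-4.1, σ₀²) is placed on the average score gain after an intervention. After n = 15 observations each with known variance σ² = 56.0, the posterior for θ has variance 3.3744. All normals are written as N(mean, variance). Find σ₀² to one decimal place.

σ₀² = 35.1

For the Normal–Normal model with known σ², precisions add: τ_n = τ₀ + n/σ².
So 1/σ₀² = 1/3.3744 − 15/56.0 = 0.296349 − 0.267857 = 0.028492.
Hence σ₀² = 1/0.028492 ≈ 35.1.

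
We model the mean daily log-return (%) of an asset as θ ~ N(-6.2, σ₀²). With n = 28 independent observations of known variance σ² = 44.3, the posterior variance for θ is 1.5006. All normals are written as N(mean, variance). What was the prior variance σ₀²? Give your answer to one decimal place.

σ₀² = 29.1

Posterior precision equals prior precision plus data precision: 1/σ_n² = 1/σ₀² + n/σ².
So 1/σ₀² = 1/1.5006 − 28/44.3 = 0.666400 − 0.632054 = 0.034346.
Hence σ₀² = 1/0.034346 ≈ 29.1.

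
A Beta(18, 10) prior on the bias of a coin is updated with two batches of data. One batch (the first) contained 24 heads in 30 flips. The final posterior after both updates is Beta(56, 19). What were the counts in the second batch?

Sequential conjugate updates are equivalent to a single update on the pooled data, so total successes = posterior α − prior α and total failures = posterior β − prior β.
Total across both batches: 56−18=38 heads, 19−10=9 tails.
Subtract the first batch: 38−24=14 heads and 9−6=3 tails.

14 heads and 3 tails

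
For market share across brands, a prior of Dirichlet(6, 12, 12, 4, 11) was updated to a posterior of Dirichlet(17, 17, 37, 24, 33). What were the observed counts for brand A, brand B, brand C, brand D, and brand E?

For a Dirichlet(α) prior with multinomial counts c, the posterior is Dirichlet(α + c) componentwise.
Counts are posterior − prior componentwise: 17−6=11, 17−12=5, 37−12=25, 24−4=20, 33−11=22.

counts (11, 5, 25, 20, 22)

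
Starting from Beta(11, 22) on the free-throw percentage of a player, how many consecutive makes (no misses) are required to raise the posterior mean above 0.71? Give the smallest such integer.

k = 43

After k makes and 0 misses the posterior is Beta(11+k, 22), with mean (11+k)/(11+22+k).
Set (11+k)/(33+k) > 0.71 and solve: k > (0.71·33 − 11)/(1 − 0.71) = 42.862.
The smallest integer exceeding 42.862 is 43, and checking k=43: (54)/(76) = 0.7105 > 0.71.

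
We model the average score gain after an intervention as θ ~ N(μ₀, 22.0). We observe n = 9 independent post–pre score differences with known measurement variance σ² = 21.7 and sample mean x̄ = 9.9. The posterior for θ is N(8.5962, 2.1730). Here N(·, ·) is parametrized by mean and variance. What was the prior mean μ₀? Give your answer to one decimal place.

μ₀ = -3.3

With known observation variance, the Normal–Normal posterior has precision τ_n = τ₀ + n/σ² and mean μ_n = (τ₀μ₀ + (n/σ²)x̄)/τ_n.
Here τ₀ = 1/22.0 = 0.045455 and τ_data = 9/21.7 = 0.414747, so τ_n = 0.460202.
Rearranging for μ₀: μ₀ = (μ_n·τ_n − τ_data·x̄)/τ₀ = (8.5962·0.460202 − 0.414747·9.9) / 0.045455 = -0.150007/0.045455 ≈ -3.3.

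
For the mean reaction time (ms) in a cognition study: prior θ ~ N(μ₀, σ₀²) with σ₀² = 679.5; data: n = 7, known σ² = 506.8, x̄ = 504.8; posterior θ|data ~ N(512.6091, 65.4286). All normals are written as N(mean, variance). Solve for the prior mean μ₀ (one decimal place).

μ₀ = 585.9

The posterior mean is a precision-weighted average: μ_n = (τ₀μ₀ + τ_data·x̄)/(τ₀+τ_data), with τ₀=1/σ₀² and τ_data=n/σ².
Here τ₀ = 1/679.5 = 0.001472 and τ_data = 7/506.8 = 0.013812, so τ_n = 0.015284.
Rearranging for μ₀: μ₀ = (μ_n·τ_n − τ_data·x̄)/τ₀ = (512.6091·0.015284 − 0.013812·504.8) / 0.001472 = 0.862420/0.001472 ≈ 585.9.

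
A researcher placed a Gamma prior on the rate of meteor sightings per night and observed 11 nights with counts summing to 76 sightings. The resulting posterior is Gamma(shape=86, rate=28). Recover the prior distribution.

Gamma–Poisson conjugacy: posterior shape = α + Σxᵢ, posterior rate = β + n.
So α = 86 − 76 = 10 and β = 28 − 11 = 17.

Gamma(shape=10, rate=17)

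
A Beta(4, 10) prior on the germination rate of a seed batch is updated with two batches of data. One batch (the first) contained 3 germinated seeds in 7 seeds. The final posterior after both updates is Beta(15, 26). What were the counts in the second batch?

Sequential conjugate updates are equivalent to a single update on the pooled data, so total successes = posterior α − prior α and total failures = posterior β − prior β.
Total across both batches: 15−4=11 germinated seeds, 26−10=16 non-germinating seeds.
Subtract the first batch: 11−3=8 germinated seeds and 16−4=12 non-germinating seeds.

8 germinated seeds and 12 non-germinating seeds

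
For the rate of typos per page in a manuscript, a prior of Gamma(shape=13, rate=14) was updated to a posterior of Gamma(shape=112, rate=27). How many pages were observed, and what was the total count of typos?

n = 13 pages with total 99 typos

A Gamma(α, β) prior (rate parametrization) on a Poisson rate with n observations summing to S gives posterior Gamma(α+S, β+n).
Matching: Σxᵢ = 112 − 13 = 99 and n = 27 − 14 = 13.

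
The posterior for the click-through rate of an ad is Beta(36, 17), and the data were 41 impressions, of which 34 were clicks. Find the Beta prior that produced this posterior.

Beta(2, 10)

A Beta(a, b) prior with s successes and f failures in binomial data gives a Beta(a+s, b+f) posterior.
Subtract the data counts: 36−34=2, 17−7=10.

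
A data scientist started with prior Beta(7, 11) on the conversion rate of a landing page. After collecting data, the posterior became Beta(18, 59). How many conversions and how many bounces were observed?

Beta is conjugate to the binomial likelihood: posterior = Beta(a+s, b+f).
So s = 18 − 7 = 11 and f = 59 − 11 = 48.

11 conversions and 48 bounces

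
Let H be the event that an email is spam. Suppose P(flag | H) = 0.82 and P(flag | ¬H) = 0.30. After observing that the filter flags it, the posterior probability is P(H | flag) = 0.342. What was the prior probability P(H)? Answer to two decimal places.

P(H) = 0.16

In odds form, posterior odds = prior odds × likelihood ratio, so prior odds = posterior odds ÷ LR.
Posterior odds = 0.342/(1−0.342) = 0.5198. LR = 0.82/0.30 = 2.7333.
Prior odds = 0.5198/2.7333 = 0.1902, so P(H) = 0.1902/(1+0.1902) ≈ 0.16.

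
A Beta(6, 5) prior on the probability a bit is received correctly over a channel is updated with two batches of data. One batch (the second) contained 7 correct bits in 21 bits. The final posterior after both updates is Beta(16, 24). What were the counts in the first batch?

Sequential conjugate updates are equivalent to a single update on the pooled data, so total successes = posterior α − prior α and total failures = posterior β − prior β.
Total across both batches: 16−6=10 correct bits, 24−5=19 errors.
Subtract the second batch: 10−7=3 correct bits and 19−14=5 errors.

3 correct bits and 5 errors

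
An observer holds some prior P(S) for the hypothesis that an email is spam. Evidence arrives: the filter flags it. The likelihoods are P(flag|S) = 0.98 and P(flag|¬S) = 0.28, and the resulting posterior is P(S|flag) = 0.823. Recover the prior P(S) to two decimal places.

P(S) = 0.57

In odds form, posterior odds = prior odds × likelihood ratio, so prior odds = posterior odds ÷ LR.
Posterior odds = 0.823/(1−0.823) = 4.6497. LR = 0.98/0.28 = 3.5000.
Prior odds = 4.6497/3.5000 = 1.3285, so P(S) = 1.3285/(1+1.3285) ≈ 0.57.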